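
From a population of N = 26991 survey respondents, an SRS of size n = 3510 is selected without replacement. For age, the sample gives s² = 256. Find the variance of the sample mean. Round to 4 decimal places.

Under SRS without replacement, Var(ȳ) = (1 − f)·s²/n with f = n/N = 3510/26991 = 0.13004335.
Var(ȳ) = (1 − 0.13004335)·256/3510 = 0.86995665·0.072934473 = 0.06344983.

0.0634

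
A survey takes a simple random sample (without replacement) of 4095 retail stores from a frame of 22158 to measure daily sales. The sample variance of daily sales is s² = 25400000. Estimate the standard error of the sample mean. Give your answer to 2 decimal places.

Under SRS without replacement, Var(ȳ) = (1 − f)·s²/n with f = n/N = 4095/22158 = 0.18480910.
Var(ȳ) = (1 − 0.18480910)·25400000/4095 = 0.81519090·6202.6862 = 5056.3734.
SE(ȳ) = √(5056.3734) = 71.11.

71.11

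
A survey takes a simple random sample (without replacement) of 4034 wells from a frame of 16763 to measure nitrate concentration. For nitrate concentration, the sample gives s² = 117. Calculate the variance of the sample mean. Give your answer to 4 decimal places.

0.0220

Under SRS without replacement, Var(ȳ) = (1 − f)·s²/n with f = n/N = 4034/16763 = 0.24064905.
Var(ȳ) = (1 − 0.24064905)·117/4034 = 0.75935095·0.029003471 = 0.022023813.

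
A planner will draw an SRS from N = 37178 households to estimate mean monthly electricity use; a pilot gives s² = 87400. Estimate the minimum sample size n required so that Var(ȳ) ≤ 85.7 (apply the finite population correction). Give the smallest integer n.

Without fpc, n₀ = s²/D = 87400/85.7 = 1019.8366.
With fpc, (1 − n/N)·s²/n ≤ D requires n ≥ n₀/(1 + n₀/N) = 1019.8366/(1 + 1019.8366/37178) = 992.6082.
Rounding up, n = 993.

993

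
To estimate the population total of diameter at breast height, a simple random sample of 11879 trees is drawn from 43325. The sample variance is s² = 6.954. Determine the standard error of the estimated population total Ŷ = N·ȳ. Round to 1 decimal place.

Var(Ŷ) = N²·Var(ȳ) = N²·(1 − n/N)·s²/n.
f = 11879/43325 = 0.27418350; Var(ȳ) = 0.72581650·6.954/11879 = 4.2489502 × 10^-4.
Var(Ŷ) = 43325² · (4.2489502 × 10^-4) = 797551.59.
SE(Ŷ) = √(797551.59) = 893.1.

893.1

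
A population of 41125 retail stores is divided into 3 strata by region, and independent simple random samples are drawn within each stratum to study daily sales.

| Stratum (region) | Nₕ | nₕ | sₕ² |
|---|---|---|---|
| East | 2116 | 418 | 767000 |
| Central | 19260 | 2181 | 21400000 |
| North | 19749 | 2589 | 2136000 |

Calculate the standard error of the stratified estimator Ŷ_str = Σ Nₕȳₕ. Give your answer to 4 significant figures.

1.875 × 10^6

Var(Ŷ_str) = Σₕ Nₕ²(1 − fₕ)sₕ²/nₕ.
East: 2116²·(1 − 418/2116)·767000/418 = 6.5928384 × 10^9.
Central: 19260²·(1 − 2181/19260)·21400000/2181 = 3.2275786 × 10^12.
North: 19749²·(1 − 2589/19749)·2136000/2589 = 2.7959641 × 10^11.
Sum = 3.5137678 × 10^12.
SE = √(3.5137678 × 10^12) = 1.875 × 10^6.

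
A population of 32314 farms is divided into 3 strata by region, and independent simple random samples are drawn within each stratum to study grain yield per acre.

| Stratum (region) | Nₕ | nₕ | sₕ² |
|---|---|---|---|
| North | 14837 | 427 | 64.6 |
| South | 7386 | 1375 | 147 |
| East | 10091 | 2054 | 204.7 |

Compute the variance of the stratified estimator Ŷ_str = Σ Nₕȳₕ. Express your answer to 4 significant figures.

4.517 × 10^7

Var(Ŷ_str) = Σₕ Nₕ²(1 − fₕ)sₕ²/nₕ.
North: 14837²·(1 − 427/14837)·64.6/427 = 3.2345563 × 10^7.
South: 7386²·(1 − 1375/7386)·147/1375 = 4.7464692 × 10^6.
East: 10091²·(1 − 2054/10091)·204.7/2054 = 8.0824975 × 10^6.
Sum = 4.517453 × 10^7.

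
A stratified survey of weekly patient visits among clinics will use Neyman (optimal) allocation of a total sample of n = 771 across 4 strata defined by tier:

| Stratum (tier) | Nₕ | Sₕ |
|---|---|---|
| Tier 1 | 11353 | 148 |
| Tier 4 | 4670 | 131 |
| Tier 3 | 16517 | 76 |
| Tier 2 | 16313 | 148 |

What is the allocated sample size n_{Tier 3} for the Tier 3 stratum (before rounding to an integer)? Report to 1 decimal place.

162.3

Neyman allocation: nₕ = n·NₕSₕ / Σⱼ NⱼSⱼ.
Σ NⱼSⱼ = 11353·148 + 4670·131 + 16517·76 + 16313·148 = 5.96163 × 10^6.
n_{Tier 3} = 771·16517·76 / (5.96163 × 10^6) = 162.3.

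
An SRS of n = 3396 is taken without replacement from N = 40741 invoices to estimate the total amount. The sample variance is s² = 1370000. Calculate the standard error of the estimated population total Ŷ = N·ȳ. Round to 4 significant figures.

783400

Var(Ŷ) = N²·Var(ȳ) = N²·(1 − n/N)·s²/n.
f = 3396/40741 = 0.08335583; Var(ȳ) = 0.91664417·1370000/3396 = 369.78872.
Var(Ŷ) = 40741² · 369.78872 = 6.1378607 × 10^11.
SE(Ŷ) = √(6.1378607 × 10^11) = 783400.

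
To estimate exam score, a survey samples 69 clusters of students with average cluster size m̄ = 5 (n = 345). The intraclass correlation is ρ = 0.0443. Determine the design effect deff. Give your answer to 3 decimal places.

deff = 1 + (5 − 1)·0.0443 = 1 + 0.1772 = 1.1772.

1.177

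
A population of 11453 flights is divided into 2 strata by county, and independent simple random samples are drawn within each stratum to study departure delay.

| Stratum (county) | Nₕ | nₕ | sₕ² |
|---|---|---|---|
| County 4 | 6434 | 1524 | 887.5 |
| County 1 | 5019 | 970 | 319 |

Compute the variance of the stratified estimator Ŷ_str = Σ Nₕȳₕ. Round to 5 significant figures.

2.5080 × 10^7

Var(Ŷ_str) = Σₕ Nₕ²(1 − fₕ)sₕ²/nₕ.
County 4: 6434²·(1 − 1524/6434)·887.5/1524 = 1.8396955 × 10^7.
County 1: 5019²·(1 − 970/5019)·319/970 = 6.6831917 × 10^6.
Sum = 2.5080147 × 10^7.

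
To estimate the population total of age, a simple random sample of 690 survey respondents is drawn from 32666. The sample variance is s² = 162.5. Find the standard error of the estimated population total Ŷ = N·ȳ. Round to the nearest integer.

15684

Var(Ŷ) = N²·Var(ȳ) = N²·(1 − n/N)·s²/n.
f = 690/32666 = 0.02112288; Var(ȳ) = 0.97887712·162.5/690 = 0.23053266.
Var(Ŷ) = 32666² · 0.23053266 = 2.4599392 × 10^8.
SE(Ŷ) = √(2.4599392 × 10^8) = 15684.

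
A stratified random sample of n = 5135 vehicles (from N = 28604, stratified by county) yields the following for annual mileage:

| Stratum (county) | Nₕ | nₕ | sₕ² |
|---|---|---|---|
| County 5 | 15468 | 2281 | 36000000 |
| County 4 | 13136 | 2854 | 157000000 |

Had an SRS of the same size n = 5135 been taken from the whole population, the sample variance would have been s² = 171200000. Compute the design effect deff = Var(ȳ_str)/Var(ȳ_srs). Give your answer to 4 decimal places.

0.4758

Var(ȳ_str) = Σ Wₕ²(1−fₕ)sₕ²/nₕ with Wₕ = Nₕ/28604:
  County 5: (15468/28604)²·(1−2281/15468)·36000000/2281 = 3934.6295
  County 4: (13136/28604)²·(1−2854/13136)·157000000/2854 = 9080.9835
  → Var(ȳ_str) = 13015.613.
Var(ȳ_srs) = (1 − 5135/28604)·171200000/5135 = 27354.648.
deff = 13015.613 / 27354.648 = 0.4758.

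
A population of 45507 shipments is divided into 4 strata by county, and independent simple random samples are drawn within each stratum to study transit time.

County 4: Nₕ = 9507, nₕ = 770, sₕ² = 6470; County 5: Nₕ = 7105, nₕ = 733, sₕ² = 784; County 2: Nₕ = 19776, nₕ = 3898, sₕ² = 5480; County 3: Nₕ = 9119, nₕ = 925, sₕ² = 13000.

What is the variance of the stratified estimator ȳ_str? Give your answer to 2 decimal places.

Var(ȳ_str) = Σₕ Wₕ²(1 − fₕ)sₕ²/nₕ with Wₕ = Nₕ/N, N = 45507.
County 4: Wₕ = 0.20891291; term = 0.20891291²·(1 − 0.08099295)·6470/770 = 0.33702566.
County 5: Wₕ = 0.15612983; term = 0.15612983²·(1 − 0.10316678)·784/733 = 0.023382747.
County 2: Wₕ = 0.43457051; term = 0.43457051²·(1 − 0.19710761)·5480/3898 = 0.21316533.
County 3: Wₕ = 0.20038675; term = 0.20038675²·(1 − 0.10143656)·13000/925 = 0.5070939.
Sum = 1.0806676.

1.08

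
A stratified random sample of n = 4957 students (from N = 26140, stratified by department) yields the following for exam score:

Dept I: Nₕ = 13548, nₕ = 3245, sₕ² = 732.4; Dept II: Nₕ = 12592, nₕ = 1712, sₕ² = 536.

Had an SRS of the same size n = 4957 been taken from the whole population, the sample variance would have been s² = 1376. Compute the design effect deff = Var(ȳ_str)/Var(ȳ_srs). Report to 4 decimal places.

0.4840

Var(ȳ_str) = Σ Wₕ²(1−fₕ)sₕ²/nₕ with Wₕ = Nₕ/26140:
  Dept I: (13548/26140)²·(1−3245/13548)·732.4/3245 = 0.046106415
  Dept II: (12592/26140)²·(1−1712/12592)·536/1712 = 0.062773085
  → Var(ȳ_str) = 0.1088795.
Var(ȳ_srs) = (1 − 4957/26140)·1376/4957 = 0.22494762.
deff = 0.1088795 / 0.22494762 = 0.4840.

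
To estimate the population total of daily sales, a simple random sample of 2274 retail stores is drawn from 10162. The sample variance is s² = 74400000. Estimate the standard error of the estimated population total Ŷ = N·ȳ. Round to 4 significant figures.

1.619 × 10^6

Var(Ŷ) = N²·Var(ȳ) = N²·(1 − n/N)·s²/n.
f = 2274/10162 = 0.22377485; Var(ȳ) = 0.77622515·74400000/2274 = 25396.285.
Var(Ŷ) = 10162² · 25396.285 = 2.622579 × 10^12.
SE(Ŷ) = √(2.622579 × 10^12) = 1.619 × 10^6.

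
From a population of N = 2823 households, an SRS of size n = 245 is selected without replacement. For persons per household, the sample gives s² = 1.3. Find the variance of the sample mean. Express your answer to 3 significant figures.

0.00485

Under SRS without replacement, Var(ȳ) = (1 − f)·s²/n with f = n/N = 245/2823 = 0.08678711.
Var(ȳ) = (1 − 0.08678711)·1.3/245 = 0.91321289·0.0053061224 = 0.0048456194.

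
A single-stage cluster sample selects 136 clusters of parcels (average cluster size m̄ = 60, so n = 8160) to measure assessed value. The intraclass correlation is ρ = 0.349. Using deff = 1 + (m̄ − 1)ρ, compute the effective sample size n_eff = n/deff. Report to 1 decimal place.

deff = 1 + (60 − 1)·0.349 = 1 + 20.591 = 21.591.
n_eff = 8160 / 21.591 = 377.9.

377.9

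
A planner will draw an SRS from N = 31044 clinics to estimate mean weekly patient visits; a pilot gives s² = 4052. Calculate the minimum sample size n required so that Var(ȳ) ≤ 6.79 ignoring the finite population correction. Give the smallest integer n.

Without fpc, n₀ = s²/D = 4052/6.79 = 596.7599.
Rounding up, n = 597.

597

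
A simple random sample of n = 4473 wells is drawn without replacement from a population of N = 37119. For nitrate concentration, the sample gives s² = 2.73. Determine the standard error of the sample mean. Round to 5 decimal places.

Under SRS without replacement, Var(ȳ) = (1 − f)·s²/n with f = n/N = 4473/37119 = 0.12050432.
Var(ȳ) = (1 − 0.12050432)·2.73/4473 = 0.87949568·6.1032864 × 10^-4 = 5.367814 × 10^-4.
SE(ȳ) = √(5.367814 × 10^-4) = 0.02317.

0.02317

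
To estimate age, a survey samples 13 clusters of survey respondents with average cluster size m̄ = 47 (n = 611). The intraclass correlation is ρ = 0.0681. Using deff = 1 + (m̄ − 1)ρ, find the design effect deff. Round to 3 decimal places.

4.133

deff = 1 + (47 − 1)·0.0681 = 1 + 3.1326 = 4.1326.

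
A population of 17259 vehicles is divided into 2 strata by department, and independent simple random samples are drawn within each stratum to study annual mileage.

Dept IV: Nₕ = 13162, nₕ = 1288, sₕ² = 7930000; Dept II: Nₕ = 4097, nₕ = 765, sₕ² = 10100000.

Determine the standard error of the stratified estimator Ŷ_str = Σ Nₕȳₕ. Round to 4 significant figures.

Var(Ŷ_str) = Σₕ Nₕ²(1 − fₕ)sₕ²/nₕ.
Dept IV: 13162²·(1 − 1288/13162)·7930000/1288 = 9.6222416 × 10^11.
Dept II: 4097²·(1 − 765/4097)·10100000/765 = 1.8023158 × 10^11.
Sum = 1.1424557 × 10^12.
SE = √(1.1424557 × 10^12) = 1.069 × 10^6.

1.069 × 10^6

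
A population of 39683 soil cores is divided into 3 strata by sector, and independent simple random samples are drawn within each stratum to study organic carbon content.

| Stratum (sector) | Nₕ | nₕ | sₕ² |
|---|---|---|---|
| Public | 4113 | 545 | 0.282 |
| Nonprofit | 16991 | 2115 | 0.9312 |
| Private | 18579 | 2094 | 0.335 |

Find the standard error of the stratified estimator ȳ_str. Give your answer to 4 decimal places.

0.0103

Var(ȳ_str) = Σₕ Wₕ²(1 − fₕ)sₕ²/nₕ with Wₕ = Nₕ/N, N = 39683.
Public: Wₕ = 0.10364640; term = 0.10364640²·(1 − 0.13250669)·0.282/545 = 4.8219996 × 10^-6.
Nonprofit: Wₕ = 0.42816823; term = 0.42816823²·(1 − 0.12447766)·0.9312/2115 = 7.0668962 × 10^-5.
Private: Wₕ = 0.46818537; term = 0.46818537²·(1 − 0.11270790)·0.335/2094 = 3.1115044 × 10^-5.
Sum = 1.0660601 × 10^-4.
SE = √(1.0660601 × 10^-4) = 0.0103.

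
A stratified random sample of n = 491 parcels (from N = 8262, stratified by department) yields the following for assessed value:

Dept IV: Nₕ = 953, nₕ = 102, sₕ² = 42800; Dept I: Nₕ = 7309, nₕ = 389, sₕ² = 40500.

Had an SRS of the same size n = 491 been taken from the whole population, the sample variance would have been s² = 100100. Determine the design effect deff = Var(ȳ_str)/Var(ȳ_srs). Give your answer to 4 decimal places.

Var(ȳ_str) = Σ Wₕ²(1−fₕ)sₕ²/nₕ with Wₕ = Nₕ/8262:
  Dept IV: (953/8262)²·(1−102/953)·42800/102 = 4.9853503
  Dept I: (7309/8262)²·(1−389/7309)·40500/389 = 77.143457
  → Var(ȳ_str) = 82.128807.
Var(ȳ_srs) = (1 − 491/8262)·100100/491 = 191.75394.
deff = 82.128807 / 191.75394 = 0.4283.

0.4283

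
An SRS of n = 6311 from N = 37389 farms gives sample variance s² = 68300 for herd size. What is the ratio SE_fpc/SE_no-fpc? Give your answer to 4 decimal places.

0.9117

f = n/N = 6311/37389 = 0.16879296.
SE_no-fpc = √(s²/n) = 3.2897376; SE_fpc = √((1−f)s²/n) = 2.9992721.
Ratio = √(1−f) = 0.91170557.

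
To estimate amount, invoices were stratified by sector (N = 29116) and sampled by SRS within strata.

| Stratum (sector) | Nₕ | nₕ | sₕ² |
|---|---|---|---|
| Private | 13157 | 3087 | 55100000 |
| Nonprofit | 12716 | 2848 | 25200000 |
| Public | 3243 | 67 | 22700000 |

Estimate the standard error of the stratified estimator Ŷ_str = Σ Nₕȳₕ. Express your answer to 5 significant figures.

Var(Ŷ_str) = Σₕ Nₕ²(1 − fₕ)sₕ²/nₕ.
Private: 13157²·(1 − 3087/13157)·55100000/3087 = 2.3648376 × 10^12.
Nonprofit: 12716²·(1 − 2848/12716)·25200000/2848 = 1.1102997 × 10^12.
Public: 3243²·(1 − 67/3243)·22700000/67 = 3.4896229 × 10^12.
Sum = 6.9647602 × 10^12.
SE = √(6.9647602 × 10^12) = 2.6391 × 10^6.

2.6391 × 10^6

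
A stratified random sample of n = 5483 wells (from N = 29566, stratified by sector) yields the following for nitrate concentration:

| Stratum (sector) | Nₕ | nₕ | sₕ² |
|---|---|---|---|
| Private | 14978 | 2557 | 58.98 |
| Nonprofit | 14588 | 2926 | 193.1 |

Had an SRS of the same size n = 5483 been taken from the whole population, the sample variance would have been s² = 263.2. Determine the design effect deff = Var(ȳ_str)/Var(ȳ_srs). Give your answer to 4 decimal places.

Var(ȳ_str) = Σ Wₕ²(1−fₕ)sₕ²/nₕ with Wₕ = Nₕ/29566:
  Private: (14978/29566)²·(1−2557/14978)·58.98/2557 = 0.0049090707
  Nonprofit: (14588/29566)²·(1−2926/14588)·193.1/2926 = 0.012843743
  → Var(ȳ_str) = 0.017752814.
Var(ȳ_srs) = (1 − 5483/29566)·263.2/5483 = 0.039100801.
deff = 0.017752814 / 0.039100801 = 0.4540.

0.4540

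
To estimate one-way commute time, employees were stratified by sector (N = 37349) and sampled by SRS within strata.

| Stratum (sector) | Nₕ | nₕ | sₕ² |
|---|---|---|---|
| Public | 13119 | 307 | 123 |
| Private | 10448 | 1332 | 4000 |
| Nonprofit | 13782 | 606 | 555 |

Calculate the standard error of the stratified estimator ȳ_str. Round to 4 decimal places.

0.6104

Var(ȳ_str) = Σₕ Wₕ²(1 − fₕ)sₕ²/nₕ with Wₕ = Nₕ/N, N = 37349.
Public: Wₕ = 0.35125438; term = 0.35125438²·(1 − 0.02340117)·123/307 = 0.048275462.
Private: Wₕ = 0.27973975; term = 0.27973975²·(1 − 0.12748851)·4000/1332 = 0.20503844.
Nonprofit: Wₕ = 0.36900586; term = 0.36900586²·(1 − 0.04397040)·555/606 = 0.1192225.
Sum = 0.3725364.
SE = √(0.3725364) = 0.6104.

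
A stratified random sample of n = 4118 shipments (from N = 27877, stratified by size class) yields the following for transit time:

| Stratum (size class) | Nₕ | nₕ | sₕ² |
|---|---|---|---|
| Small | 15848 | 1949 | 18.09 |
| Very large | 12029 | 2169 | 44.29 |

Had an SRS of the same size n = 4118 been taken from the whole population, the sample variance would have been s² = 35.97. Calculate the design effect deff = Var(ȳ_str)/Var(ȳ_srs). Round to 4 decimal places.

Var(ȳ_str) = Σ Wₕ²(1−fₕ)sₕ²/nₕ with Wₕ = Nₕ/27877:
  Small: (15848/27877)²·(1−1949/15848)·18.09/1949 = 0.0026308293
  Very large: (12029/27877)²·(1−2169/12029)·44.29/2169 = 0.0031164524
  → Var(ȳ_str) = 0.0057472817.
Var(ȳ_srs) = (1 − 4118/27877)·35.97/4118 = 0.0074445117.
deff = 0.0057472817 / 0.0074445117 = 0.7720.

0.7720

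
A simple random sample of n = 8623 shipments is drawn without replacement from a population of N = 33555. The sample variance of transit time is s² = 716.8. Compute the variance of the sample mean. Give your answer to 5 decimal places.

Under SRS without replacement, Var(ȳ) = (1 − f)·s²/n with f = n/N = 8623/33555 = 0.25698108.
Var(ȳ) = (1 − 0.25698108)·716.8/8623 = 0.74301892·0.083126522 = 0.061764579.

0.06176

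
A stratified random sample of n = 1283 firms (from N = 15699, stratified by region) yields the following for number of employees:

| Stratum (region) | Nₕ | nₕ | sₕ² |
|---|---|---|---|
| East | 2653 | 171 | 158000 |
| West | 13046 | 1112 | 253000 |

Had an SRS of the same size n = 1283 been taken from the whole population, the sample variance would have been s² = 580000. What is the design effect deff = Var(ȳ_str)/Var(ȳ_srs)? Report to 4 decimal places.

Var(ȳ_str) = Σ Wₕ²(1−fₕ)sₕ²/nₕ with Wₕ = Nₕ/15699:
  East: (2653/15699)²·(1−171/2653)·158000/171 = 24.686301
  West: (13046/15699)²·(1−1112/13046)·253000/1112 = 143.72594
  → Var(ȳ_str) = 168.41224.
Var(ȳ_srs) = (1 − 1283/15699)·580000/1283 = 415.12044.
deff = 168.41224 / 415.12044 = 0.4057.

0.4057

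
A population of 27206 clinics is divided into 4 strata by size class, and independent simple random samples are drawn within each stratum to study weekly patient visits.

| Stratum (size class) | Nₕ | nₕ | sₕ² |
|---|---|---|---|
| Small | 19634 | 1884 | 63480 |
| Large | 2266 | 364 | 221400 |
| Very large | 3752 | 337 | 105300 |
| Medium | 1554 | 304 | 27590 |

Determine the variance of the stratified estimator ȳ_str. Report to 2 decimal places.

Var(ȳ_str) = Σₕ Wₕ²(1 − fₕ)sₕ²/nₕ with Wₕ = Nₕ/N, N = 27206.
Small: Wₕ = 0.72167904; term = 0.72167904²·(1 − 0.09595599)·63480/1884 = 15.86477.
Large: Wₕ = 0.08329045; term = 0.08329045²·(1 − 0.16063548)·221400/364 = 3.5417448.
Very large: Wₕ = 0.13791075; term = 0.13791075²·(1 − 0.08981876)·105300/337 = 5.4090702.
Medium: Wₕ = 0.05711975; term = 0.05711975²·(1 − 0.19562420)·27590/304 = 0.23818245.
Sum = 25.053767.

25.05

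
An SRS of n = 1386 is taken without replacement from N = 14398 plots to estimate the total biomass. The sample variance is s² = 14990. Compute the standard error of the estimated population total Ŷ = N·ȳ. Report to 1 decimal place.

45013.5

Var(Ŷ) = N²·Var(ȳ) = N²·(1 − n/N)·s²/n.
f = 1386/14398 = 0.09626337; Var(ȳ) = 0.90373663·14990/1386 = 9.774179.
Var(Ŷ) = 14398² · 9.774179 = 2.0262108 × 10^9.
SE(Ŷ) = √(2.0262108 × 10^9) = 45013.5.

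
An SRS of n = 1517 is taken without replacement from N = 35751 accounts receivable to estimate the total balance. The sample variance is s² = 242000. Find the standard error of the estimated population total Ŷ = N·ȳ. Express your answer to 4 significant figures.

441900

Var(Ŷ) = N²·Var(ȳ) = N²·(1 − n/N)·s²/n.
f = 1517/35751 = 0.04243238; Var(ȳ) = 0.95756762·242000/1517 = 152.75634.
Var(Ŷ) = 35751² · 152.75634 = 1.9524307 × 10^11.
SE(Ŷ) = √(1.9524307 × 10^11) = 441900.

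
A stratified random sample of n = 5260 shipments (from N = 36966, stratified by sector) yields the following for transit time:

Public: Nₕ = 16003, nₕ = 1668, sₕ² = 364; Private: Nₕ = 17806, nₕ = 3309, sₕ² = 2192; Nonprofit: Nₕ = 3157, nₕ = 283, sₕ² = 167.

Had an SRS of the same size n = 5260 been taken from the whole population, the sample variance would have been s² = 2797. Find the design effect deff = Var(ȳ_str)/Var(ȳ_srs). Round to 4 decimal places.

Var(ȳ_str) = Σ Wₕ²(1−fₕ)sₕ²/nₕ with Wₕ = Nₕ/36966:
  Public: (16003/36966)²·(1−1668/16003)·364/1668 = 0.036635281
  Private: (17806/36966)²·(1−3309/17806)·2192/3309 = 0.12513632
  Nonprofit: (3157/36966)²·(1−283/3157)·167/283 = 0.0039181988
  → Var(ȳ_str) = 0.1656898.
Var(ȳ_srs) = (1 − 5260/36966)·2797/5260 = 0.45608493.
deff = 0.1656898 / 0.45608493 = 0.3633.

0.3633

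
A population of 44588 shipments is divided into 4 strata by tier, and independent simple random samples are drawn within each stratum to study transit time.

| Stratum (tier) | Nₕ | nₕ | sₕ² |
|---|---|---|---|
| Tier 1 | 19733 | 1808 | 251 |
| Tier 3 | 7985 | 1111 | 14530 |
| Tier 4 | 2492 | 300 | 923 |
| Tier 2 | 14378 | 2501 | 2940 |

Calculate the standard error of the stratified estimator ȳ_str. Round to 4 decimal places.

Var(ȳ_str) = Σₕ Wₕ²(1 − fₕ)sₕ²/nₕ with Wₕ = Nₕ/N, N = 44588.
Tier 1: Wₕ = 0.44256302; term = 0.44256302²·(1 − 0.09162317)·251/1808 = 0.024699695.
Tier 3: Wₕ = 0.17908406; term = 0.17908406²·(1 − 0.13913588)·14530/1111 = 0.36107716.
Tier 4: Wₕ = 0.05588948; term = 0.05588948²·(1 − 0.12038523)·923/300 = 0.0084534317.
Tier 2: Wₕ = 0.32246344; term = 0.32246344²·(1 − 0.17394631)·2940/2501 = 0.10097245.
Sum = 0.49520274.
SE = √(0.49520274) = 0.7037.

0.7037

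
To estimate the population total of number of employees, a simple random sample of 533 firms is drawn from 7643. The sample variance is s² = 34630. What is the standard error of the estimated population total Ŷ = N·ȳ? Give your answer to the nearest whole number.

Var(Ŷ) = N²·Var(ȳ) = N²·(1 − n/N)·s²/n.
f = 533/7643 = 0.06973701; Var(ȳ) = 0.93026299·34630/533 = 60.440914.
Var(Ŷ) = 7643² · 60.440914 = 3.5306831 × 10^9.
SE(Ŷ) = √(3.5306831 × 10^9) = 59420.

59420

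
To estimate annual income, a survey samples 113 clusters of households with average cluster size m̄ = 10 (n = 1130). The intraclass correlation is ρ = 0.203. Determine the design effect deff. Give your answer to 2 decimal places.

2.83

deff = 1 + (10 − 1)·0.203 = 1 + 1.827 = 2.827.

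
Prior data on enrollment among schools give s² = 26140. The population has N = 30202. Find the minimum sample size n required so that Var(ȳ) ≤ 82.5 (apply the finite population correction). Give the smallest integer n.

314

Without fpc, n₀ = s²/D = 26140/82.5 = 316.8485.
With fpc, (1 − n/N)·s²/n ≤ D requires n ≥ n₀/(1 + n₀/N) = 316.8485/(1 + 316.8485/30202) = 313.5590.
Rounding up, n = 314.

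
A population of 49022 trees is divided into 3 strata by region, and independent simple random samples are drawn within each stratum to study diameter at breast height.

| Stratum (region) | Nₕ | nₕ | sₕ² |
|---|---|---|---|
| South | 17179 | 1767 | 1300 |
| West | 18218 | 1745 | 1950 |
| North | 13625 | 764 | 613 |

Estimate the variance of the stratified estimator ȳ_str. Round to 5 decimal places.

0.27911

Var(ȳ_str) = Σₕ Wₕ²(1 − fₕ)sₕ²/nₕ with Wₕ = Nₕ/N, N = 49022.
South: Wₕ = 0.35043450; term = 0.35043450²·(1 − 0.10285814)·1300/1767 = 0.08105534.
West: Wₕ = 0.37162906; term = 0.37162906²·(1 − 0.09578439)·1950/1745 = 0.13955022.
North: Wₕ = 0.27793644; term = 0.27793644²·(1 − 0.05607339)·613/764 = 0.058505449.
Sum = 0.27911101.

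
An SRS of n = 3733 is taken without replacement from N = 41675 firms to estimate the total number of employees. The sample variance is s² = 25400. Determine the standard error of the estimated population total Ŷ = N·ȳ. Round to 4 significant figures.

103700

Var(Ŷ) = N²·Var(ȳ) = N²·(1 − n/N)·s²/n.
f = 3733/41675 = 0.08957409; Var(ȳ) = 0.91042591·25400/3733 = 6.1947008.
Var(Ŷ) = 41675² · 6.1947008 = 1.0758991 × 10^10.
SE(Ŷ) = √(1.0758991 × 10^10) = 103700.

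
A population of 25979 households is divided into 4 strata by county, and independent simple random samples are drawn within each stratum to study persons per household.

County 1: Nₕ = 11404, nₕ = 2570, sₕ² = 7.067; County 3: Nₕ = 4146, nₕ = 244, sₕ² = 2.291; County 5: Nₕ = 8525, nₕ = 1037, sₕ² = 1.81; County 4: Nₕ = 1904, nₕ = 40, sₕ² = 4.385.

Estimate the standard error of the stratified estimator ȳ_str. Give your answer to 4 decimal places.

0.0371

Var(ȳ_str) = Σₕ Wₕ²(1 − fₕ)sₕ²/nₕ with Wₕ = Nₕ/N, N = 25979.
County 1: Wₕ = 0.43896994; term = 0.43896994²·(1 − 0.22535952)·7.067/2570 = 4.1046082 × 10^-4.
County 3: Wₕ = 0.15959044; term = 0.15959044²·(1 − 0.05885191)·2.291/244 = 2.2506448 × 10^-4.
County 5: Wₕ = 0.32814966; term = 0.32814966²·(1 − 0.12164223)·1.81/1037 = 1.6508788 × 10^-4.
County 4: Wₕ = 0.07328996; term = 0.07328996²·(1 − 0.02100840)·4.385/40 = 5.7647118 × 10^-4.
Sum = 0.0013770844.
SE = √(0.0013770844) = 0.0371.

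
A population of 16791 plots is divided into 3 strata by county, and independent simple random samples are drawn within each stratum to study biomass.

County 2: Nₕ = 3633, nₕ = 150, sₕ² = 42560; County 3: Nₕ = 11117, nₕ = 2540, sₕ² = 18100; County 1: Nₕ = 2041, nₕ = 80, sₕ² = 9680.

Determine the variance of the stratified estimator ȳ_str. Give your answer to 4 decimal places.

Var(ȳ_str) = Σₕ Wₕ²(1 − fₕ)sₕ²/nₕ with Wₕ = Nₕ/N, N = 16791.
County 2: Wₕ = 0.21636591; term = 0.21636591²·(1 − 0.04128819)·42560/150 = 12.73433.
County 3: Wₕ = 0.66208088; term = 0.66208088²·(1 − 0.22847891)·18100/2540 = 2.4099873.
County 1: Wₕ = 0.12155321; term = 0.12155321²·(1 − 0.03919647)·9680/80 = 1.7177219.
Sum = 16.862039.

16.8620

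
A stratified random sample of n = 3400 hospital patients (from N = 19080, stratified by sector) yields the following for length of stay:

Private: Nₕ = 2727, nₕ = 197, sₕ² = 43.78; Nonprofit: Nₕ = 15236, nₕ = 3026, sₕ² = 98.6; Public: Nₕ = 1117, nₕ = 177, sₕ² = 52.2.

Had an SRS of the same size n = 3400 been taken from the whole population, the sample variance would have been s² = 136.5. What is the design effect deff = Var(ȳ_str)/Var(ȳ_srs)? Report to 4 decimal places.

0.6581

Var(ȳ_str) = Σ Wₕ²(1−fₕ)sₕ²/nₕ with Wₕ = Nₕ/19080:
  Private: (2727/19080)²·(1−197/2727)·43.78/197 = 0.0042117099
  Nonprofit: (15236/19080)²·(1−3026/15236)·98.6/3026 = 0.016650906
  Public: (1117/19080)²·(1−177/1117)·52.2/177 = 8.5059245 × 10^-4
  → Var(ȳ_str) = 0.021713208.
Var(ȳ_srs) = (1 − 3400/19080)·136.5/3400 = 0.032992971.
deff = 0.021713208 / 0.032992971 = 0.6581.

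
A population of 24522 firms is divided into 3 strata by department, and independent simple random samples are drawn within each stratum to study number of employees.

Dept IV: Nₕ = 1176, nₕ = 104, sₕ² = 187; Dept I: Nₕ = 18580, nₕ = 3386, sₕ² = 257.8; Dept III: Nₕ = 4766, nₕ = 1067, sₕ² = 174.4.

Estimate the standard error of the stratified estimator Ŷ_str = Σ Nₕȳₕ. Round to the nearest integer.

Var(Ŷ_str) = Σₕ Nₕ²(1 − fₕ)sₕ²/nₕ.
Dept IV: 1176²·(1 − 104/1176)·187/104 = 2.2667852 × 10^6.
Dept I: 18580²·(1 − 3386/18580)·257.8/3386 = 2.1493829 × 10^7.
Dept III: 4766²·(1 − 1067/4766)·174.4/1067 = 2.881512 × 10^6.
Sum = 2.6642126 × 10^7.
SE = √(2.6642126 × 10^7) = 5162.

5162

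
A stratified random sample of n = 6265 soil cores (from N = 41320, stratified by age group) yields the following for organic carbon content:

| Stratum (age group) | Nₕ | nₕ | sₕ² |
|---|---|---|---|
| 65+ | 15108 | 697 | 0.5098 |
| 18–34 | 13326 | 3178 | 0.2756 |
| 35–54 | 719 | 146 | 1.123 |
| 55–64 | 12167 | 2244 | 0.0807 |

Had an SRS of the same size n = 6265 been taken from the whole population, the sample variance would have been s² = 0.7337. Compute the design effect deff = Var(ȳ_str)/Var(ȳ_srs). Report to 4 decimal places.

Var(ȳ_str) = Σ Wₕ²(1−fₕ)sₕ²/nₕ with Wₕ = Nₕ/41320:
  65+: (15108/41320)²·(1−697/15108)·0.5098/697 = 9.3271191 × 10^-5
  18–34: (13326/41320)²·(1−3178/13326)·0.2756/3178 = 6.8688647 × 10^-6
  35–54: (719/41320)²·(1−146/719)·1.123/146 = 1.8560505 × 10^-6
  55–64: (12167/41320)²·(1−2244/12167)·0.0807/2244 = 2.5430597 × 10^-6
  → Var(ȳ_str) = 1.0453917 × 10^-4.
Var(ȳ_srs) = (1 − 6265/41320)·0.7337/6265 = 9.9354399 × 10^-5.
deff = (1.0453917 × 10^-4) / (9.9354399 × 10^-5) = 1.0522.

1.0522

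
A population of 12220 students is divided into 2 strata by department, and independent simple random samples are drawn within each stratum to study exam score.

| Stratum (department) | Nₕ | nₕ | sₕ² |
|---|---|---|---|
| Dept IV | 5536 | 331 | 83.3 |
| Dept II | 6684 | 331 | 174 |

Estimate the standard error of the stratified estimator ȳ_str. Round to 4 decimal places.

Var(ȳ_str) = Σₕ Wₕ²(1 − fₕ)sₕ²/nₕ with Wₕ = Nₕ/N, N = 12220.
Dept IV: Wₕ = 0.45302782; term = 0.45302782²·(1 − 0.05979046)·83.3/331 = 0.048561424.
Dept II: Wₕ = 0.54697218; term = 0.54697218²·(1 − 0.04952124)·174/331 = 0.1494838.
Sum = 0.19804522.
SE = √(0.19804522) = 0.4450.

0.4450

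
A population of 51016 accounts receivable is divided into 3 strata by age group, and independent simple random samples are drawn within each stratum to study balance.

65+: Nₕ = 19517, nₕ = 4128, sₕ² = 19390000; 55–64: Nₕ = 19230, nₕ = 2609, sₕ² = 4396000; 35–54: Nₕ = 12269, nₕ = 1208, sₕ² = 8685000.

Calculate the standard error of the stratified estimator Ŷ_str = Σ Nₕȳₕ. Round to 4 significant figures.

Var(Ŷ_str) = Σₕ Nₕ²(1 − fₕ)sₕ²/nₕ.
65+: 19517²·(1 − 4128/19517)·19390000/4128 = 1.4107874 × 10^12.
55–64: 19230²·(1 − 2609/19230)·4396000/2609 = 5.3854257 × 10^11.
35–54: 12269²·(1 − 1208/12269)·8685000/1208 = 9.7567785 × 10^11.
Sum = 2.9250078 × 10^12.
SE = √(2.9250078 × 10^12) = 1.710 × 10^6.

1.710 × 10^6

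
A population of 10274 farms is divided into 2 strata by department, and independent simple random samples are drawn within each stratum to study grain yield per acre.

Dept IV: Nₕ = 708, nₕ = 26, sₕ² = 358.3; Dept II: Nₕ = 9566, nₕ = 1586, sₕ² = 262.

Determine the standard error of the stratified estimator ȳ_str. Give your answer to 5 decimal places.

Var(ȳ_str) = Σₕ Wₕ²(1 − fₕ)sₕ²/nₕ with Wₕ = Nₕ/N, N = 10274.
Dept IV: Wₕ = 0.06891182; term = 0.06891182²·(1 − 0.03672316)·358.3/26 = 0.063039385.
Dept II: Wₕ = 0.93108818; term = 0.93108818²·(1 − 0.16579553)·262/1586 = 0.11946818.
Sum = 0.18250757.
SE = √(0.18250757) = 0.42721.

0.42721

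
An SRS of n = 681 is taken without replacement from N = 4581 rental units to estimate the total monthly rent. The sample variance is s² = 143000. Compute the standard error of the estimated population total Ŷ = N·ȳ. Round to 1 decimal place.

Var(Ŷ) = N²·Var(ȳ) = N²·(1 − n/N)·s²/n.
f = 681/4581 = 0.14865750; Var(ȳ) = 0.85134250·143000/681 = 178.76942.
Var(Ŷ) = 4581² · 178.76942 = 3.7515766 × 10^9.
SE(Ŷ) = √(3.7515766 × 10^9) = 61250.1.

61250.1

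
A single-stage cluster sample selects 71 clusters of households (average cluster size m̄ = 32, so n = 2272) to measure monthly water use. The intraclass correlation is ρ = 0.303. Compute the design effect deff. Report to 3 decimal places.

deff = 1 + (32 − 1)·0.303 = 1 + 9.393 = 10.393.

10.393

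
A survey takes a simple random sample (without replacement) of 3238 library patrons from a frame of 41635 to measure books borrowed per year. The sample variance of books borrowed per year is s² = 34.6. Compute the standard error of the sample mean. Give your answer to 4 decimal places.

0.0993

Under SRS without replacement, Var(ȳ) = (1 − f)·s²/n with f = n/N = 3238/41635 = 0.07777111.
Var(ȳ) = (1 − 0.07777111)·34.6/3238 = 0.92222889·0.010685608 = 0.0098545768.
SE(ȳ) = √(0.0098545768) = 0.0993.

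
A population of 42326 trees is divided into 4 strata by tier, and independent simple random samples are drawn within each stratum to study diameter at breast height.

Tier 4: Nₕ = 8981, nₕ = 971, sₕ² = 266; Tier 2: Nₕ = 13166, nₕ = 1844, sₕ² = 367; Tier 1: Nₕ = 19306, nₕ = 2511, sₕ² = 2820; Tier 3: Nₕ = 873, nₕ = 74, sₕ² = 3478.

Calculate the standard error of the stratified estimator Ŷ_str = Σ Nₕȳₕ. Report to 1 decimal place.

Var(Ŷ_str) = Σₕ Nₕ²(1 − fₕ)sₕ²/nₕ.
Tier 4: 8981²·(1 − 971/8981)·266/971 = 1.9706959 × 10^7.
Tier 2: 13166²·(1 − 1844/13166)·367/1844 = 2.9667582 × 10^7.
Tier 1: 19306²·(1 − 2511/19306)·2820/2511 = 3.641453 × 10^8.
Tier 3: 873²·(1 − 74/873)·3478/74 = 3.2783769 × 10^7.
Sum = 4.4630361 × 10^8.
SE = √(4.4630361 × 10^8) = 21125.9.

21125.9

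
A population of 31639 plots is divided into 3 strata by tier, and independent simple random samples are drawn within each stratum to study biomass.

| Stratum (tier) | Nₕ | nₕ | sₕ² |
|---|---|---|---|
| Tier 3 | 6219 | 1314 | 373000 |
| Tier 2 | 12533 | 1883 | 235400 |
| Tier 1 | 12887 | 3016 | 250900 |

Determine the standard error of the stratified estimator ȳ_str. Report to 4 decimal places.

Var(ȳ_str) = Σₕ Wₕ²(1 − fₕ)sₕ²/nₕ with Wₕ = Nₕ/N, N = 31639.
Tier 3: Wₕ = 0.19656121; term = 0.19656121²·(1 − 0.21128799)·373000/1314 = 8.6502277.
Tier 2: Wₕ = 0.39612504; term = 0.39612504²·(1 − 0.15024336)·235400/1883 = 16.66922.
Tier 1: Wₕ = 0.40731376; term = 0.40731376²·(1 − 0.23403430)·250900/3016 = 10.571505.
Sum = 35.890953.
SE = √(35.890953) = 5.9909.

5.9909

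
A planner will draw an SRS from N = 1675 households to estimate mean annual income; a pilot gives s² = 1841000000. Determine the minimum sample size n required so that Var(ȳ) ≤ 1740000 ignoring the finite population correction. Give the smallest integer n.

Without fpc, n₀ = s²/D = 1841000000/1740000 = 1058.0460.
Rounding up, n = 1059.

1059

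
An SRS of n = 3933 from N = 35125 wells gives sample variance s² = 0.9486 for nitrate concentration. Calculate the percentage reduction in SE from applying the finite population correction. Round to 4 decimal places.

5.7647

f = n/N = 3933/35125 = 0.11197153.
SE_no-fpc = √(s²/n) = 0.015530291; SE_fpc = √((1−f)s²/n) = 0.01463501.
Ratio = √(1−f) = 0.94235262. Reduction = 100·(1 − 0.94235262) = 5.7647%.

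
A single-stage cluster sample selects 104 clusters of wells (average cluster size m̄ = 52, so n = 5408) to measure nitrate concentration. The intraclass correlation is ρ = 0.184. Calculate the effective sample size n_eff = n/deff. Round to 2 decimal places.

520.80

deff = 1 + (52 − 1)·0.184 = 1 + 9.384 = 10.384.
n_eff = 5408 / 10.384 = 520.80.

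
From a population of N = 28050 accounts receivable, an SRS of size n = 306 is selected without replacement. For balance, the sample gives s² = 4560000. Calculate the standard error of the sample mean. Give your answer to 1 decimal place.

121.4

Under SRS without replacement, Var(ȳ) = (1 − f)·s²/n with f = n/N = 306/28050 = 0.01090909.
Var(ȳ) = (1 − 0.01090909)·4560000/306 = 0.98909091·14901.961 = 14739.394.
SE(ȳ) = √(14739.394) = 121.4.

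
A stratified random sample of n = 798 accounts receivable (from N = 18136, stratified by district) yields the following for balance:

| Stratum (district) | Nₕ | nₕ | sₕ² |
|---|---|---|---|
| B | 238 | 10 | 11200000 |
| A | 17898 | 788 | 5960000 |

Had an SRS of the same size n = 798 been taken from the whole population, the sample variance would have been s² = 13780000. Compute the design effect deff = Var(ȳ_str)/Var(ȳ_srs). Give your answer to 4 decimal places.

0.4378

Var(ȳ_str) = Σ Wₕ²(1−fₕ)sₕ²/nₕ with Wₕ = Nₕ/18136:
  B: (238/18136)²·(1−10/238)·11200000/10 = 184.77653
  A: (17898/18136)²·(1−788/17898)·5960000/788 = 7041.9274
  → Var(ȳ_str) = 7226.7039.
Var(ȳ_srs) = (1 − 798/18136)·13780000/798 = 16508.356.
deff = 7226.7039 / 16508.356 = 0.4378.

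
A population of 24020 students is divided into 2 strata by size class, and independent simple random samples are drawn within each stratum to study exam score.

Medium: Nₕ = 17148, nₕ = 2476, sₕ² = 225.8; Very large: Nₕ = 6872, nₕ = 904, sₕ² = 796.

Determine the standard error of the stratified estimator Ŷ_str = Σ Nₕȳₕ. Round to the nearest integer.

7685

Var(Ŷ_str) = Σₕ Nₕ²(1 − fₕ)sₕ²/nₕ.
Medium: 17148²·(1 − 2476/17148)·225.8/2476 = 2.2944368 × 10^7.
Very large: 6872²·(1 − 904/6872)·796/904 = 3.6112421 × 10^7.
Sum = 5.9056789 × 10^7.
SE = √(5.9056789 × 10^7) = 7685.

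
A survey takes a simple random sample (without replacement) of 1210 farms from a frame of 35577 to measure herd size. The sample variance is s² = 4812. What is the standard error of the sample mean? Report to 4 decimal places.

Under SRS without replacement, Var(ȳ) = (1 − f)·s²/n with f = n/N = 1210/35577 = 0.03401074.
Var(ȳ) = (1 − 0.03401074)·4812/1210 = 0.96598926·3.9768595 = 3.8416036.
SE(ȳ) = √(3.8416036) = 1.9600.

1.9600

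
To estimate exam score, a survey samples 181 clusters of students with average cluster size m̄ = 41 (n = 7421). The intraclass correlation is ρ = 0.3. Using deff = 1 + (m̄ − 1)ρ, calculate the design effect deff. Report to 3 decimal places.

deff = 1 + (41 − 1)·0.3 = 1 + 12 = 13.

13.000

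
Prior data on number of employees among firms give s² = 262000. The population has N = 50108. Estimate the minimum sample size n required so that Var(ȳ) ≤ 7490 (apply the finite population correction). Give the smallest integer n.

Without fpc, n₀ = s²/D = 262000/7490 = 34.9800.
With fpc, (1 − n/N)·s²/n ≤ D requires n ≥ n₀/(1 + n₀/N) = 34.9800/(1 + 34.9800/50108) = 34.9556.
Rounding up, n = 35.

35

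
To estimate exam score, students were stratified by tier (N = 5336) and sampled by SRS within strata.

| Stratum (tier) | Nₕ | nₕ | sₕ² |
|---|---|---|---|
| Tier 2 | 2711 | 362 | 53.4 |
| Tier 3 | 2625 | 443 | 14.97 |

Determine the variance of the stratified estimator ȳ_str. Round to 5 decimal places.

0.03979

Var(ȳ_str) = Σₕ Wₕ²(1 − fₕ)sₕ²/nₕ with Wₕ = Nₕ/N, N = 5336.
Tier 2: Wₕ = 0.50805847; term = 0.50805847²·(1 − 0.13353006)·53.4/362 = 0.032992375.
Tier 3: Wₕ = 0.49194153; term = 0.49194153²·(1 − 0.16876190)·14.97/443 = 0.0067978329.
Sum = 0.039790208.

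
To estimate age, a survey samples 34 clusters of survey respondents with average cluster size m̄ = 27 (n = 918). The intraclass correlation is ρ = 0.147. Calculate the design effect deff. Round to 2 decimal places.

4.82

deff = 1 + (27 − 1)·0.147 = 1 + 3.822 = 4.822.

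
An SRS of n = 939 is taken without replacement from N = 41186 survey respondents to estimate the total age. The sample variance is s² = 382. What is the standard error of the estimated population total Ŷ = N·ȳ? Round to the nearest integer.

25968

Var(Ŷ) = N²·Var(ȳ) = N²·(1 − n/N)·s²/n.
f = 939/41186 = 0.02279901; Var(ȳ) = 0.97720099·382/939 = 0.39754077.
Var(Ŷ) = 41186² · 0.39754077 = 6.7434308 × 10^8.
SE(Ŷ) = √(6.7434308 × 10^8) = 25968.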